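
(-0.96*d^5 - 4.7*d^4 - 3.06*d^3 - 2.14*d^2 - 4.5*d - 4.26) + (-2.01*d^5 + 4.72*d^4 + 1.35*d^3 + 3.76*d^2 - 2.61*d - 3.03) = -2.97*d^5 + 0.0199999999999996*d^4 - 1.71*d^3 + 1.62*d^2 - 7.11*d - 7.29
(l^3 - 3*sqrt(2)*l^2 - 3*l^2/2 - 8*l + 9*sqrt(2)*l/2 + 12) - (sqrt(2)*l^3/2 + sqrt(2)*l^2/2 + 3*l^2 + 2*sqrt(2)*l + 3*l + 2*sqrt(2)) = -sqrt(2)*l^3/2 + l^3 - 7*sqrt(2)*l^2/2 - 9*l^2/2 - 11*l + 5*sqrt(2)*l/2 - 2*sqrt(2) + 12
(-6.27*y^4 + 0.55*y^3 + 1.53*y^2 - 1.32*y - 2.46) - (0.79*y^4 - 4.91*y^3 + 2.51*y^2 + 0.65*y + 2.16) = -7.06*y^4 + 5.46*y^3 - 0.98*y^2 - 1.97*y - 4.62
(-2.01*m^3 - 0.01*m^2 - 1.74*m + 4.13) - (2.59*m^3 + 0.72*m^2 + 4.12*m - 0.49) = -4.6*m^3 - 0.73*m^2 - 5.86*m + 4.62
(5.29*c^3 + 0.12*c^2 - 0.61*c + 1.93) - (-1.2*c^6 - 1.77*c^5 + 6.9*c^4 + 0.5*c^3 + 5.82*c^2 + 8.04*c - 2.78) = 1.2*c^6 + 1.77*c^5 - 6.9*c^4 + 4.79*c^3 - 5.7*c^2 - 8.65*c + 4.71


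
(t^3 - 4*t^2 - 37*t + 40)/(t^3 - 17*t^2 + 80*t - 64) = (t + 5)/(t - 8)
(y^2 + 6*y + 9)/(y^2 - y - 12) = (y + 3)/(y - 4)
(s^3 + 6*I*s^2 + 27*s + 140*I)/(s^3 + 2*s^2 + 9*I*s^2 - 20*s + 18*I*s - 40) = (s^2 + 2*I*s + 35)/(s^2 + s*(2 + 5*I) + 10*I)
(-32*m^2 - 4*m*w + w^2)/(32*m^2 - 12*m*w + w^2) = (4*m + w)/(-4*m + w)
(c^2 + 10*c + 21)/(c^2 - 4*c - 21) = (c + 7)/(c - 7)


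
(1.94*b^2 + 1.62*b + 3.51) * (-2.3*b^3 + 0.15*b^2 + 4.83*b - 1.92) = -4.462*b^5 - 3.435*b^4 + 1.5402*b^3 + 4.6263*b^2 + 13.8429*b - 6.7392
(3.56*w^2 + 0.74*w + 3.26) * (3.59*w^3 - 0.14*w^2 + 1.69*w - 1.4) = 12.7804*w^5 + 2.1582*w^4 + 17.6162*w^3 - 4.1898*w^2 + 4.4734*w - 4.564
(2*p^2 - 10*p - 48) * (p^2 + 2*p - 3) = 2*p^4 - 6*p^3 - 74*p^2 - 66*p + 144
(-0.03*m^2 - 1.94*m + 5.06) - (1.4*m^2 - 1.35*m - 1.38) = -1.43*m^2 - 0.59*m + 6.44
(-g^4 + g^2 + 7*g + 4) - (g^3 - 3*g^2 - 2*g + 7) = -g^4 - g^3 + 4*g^2 + 9*g - 3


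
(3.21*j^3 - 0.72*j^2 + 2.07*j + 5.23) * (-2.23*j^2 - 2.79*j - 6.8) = -7.1583*j^5 - 7.3503*j^4 - 24.4353*j^3 - 12.5422*j^2 - 28.6677*j - 35.564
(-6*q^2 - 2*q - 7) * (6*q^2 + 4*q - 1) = -36*q^4 - 36*q^3 - 44*q^2 - 26*q + 7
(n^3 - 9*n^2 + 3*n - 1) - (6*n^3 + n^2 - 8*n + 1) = -5*n^3 - 10*n^2 + 11*n - 2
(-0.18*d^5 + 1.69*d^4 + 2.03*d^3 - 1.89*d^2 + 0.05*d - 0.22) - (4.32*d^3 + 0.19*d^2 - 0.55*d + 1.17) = -0.18*d^5 + 1.69*d^4 - 2.29*d^3 - 2.08*d^2 + 0.6*d - 1.39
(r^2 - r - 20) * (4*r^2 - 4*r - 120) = 4*r^4 - 8*r^3 - 196*r^2 + 200*r + 2400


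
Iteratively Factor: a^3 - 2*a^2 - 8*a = (a + 2)*(a^2 - 4*a) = a*(a + 2)*(a - 4)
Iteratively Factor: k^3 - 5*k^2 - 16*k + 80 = (k + 4)*(k^2 - 9*k + 20) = (k - 4)*(k + 4)*(k - 5)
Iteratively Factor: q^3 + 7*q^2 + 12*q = (q + 4)*(q^2 + 3*q) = q*(q + 4)*(q + 3)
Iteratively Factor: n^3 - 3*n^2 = (n)*(n^2 - 3*n) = n*(n - 3)*(n)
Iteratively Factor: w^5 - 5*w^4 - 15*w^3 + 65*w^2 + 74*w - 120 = (w + 3)*(w^4 - 8*w^3 + 9*w^2 + 38*w - 40) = (w + 2)*(w + 3)*(w^3 - 10*w^2 + 29*w - 20) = (w - 1)*(w + 2)*(w + 3)*(w^2 - 9*w + 20) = (w - 4)*(w - 1)*(w + 2)*(w + 3)*(w - 5)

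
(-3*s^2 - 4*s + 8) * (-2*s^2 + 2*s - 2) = 6*s^4 + 2*s^3 - 18*s^2 + 24*s - 16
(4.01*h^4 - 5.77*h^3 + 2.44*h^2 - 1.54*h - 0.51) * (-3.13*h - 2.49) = -12.5513*h^5 + 8.0752*h^4 + 6.7301*h^3 - 1.2554*h^2 + 5.4309*h + 1.2699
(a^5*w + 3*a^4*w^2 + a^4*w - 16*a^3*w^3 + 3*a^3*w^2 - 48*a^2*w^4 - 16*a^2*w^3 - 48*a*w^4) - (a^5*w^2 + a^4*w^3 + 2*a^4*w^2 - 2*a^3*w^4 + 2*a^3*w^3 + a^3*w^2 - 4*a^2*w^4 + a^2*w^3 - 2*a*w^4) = -a^5*w^2 + a^5*w - a^4*w^3 + a^4*w^2 + a^4*w + 2*a^3*w^4 - 18*a^3*w^3 + 2*a^3*w^2 - 44*a^2*w^4 - 17*a^2*w^3 - 46*a*w^4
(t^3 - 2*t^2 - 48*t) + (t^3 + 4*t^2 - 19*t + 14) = 2*t^3 + 2*t^2 - 67*t + 14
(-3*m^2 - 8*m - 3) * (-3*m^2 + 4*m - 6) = 9*m^4 + 12*m^3 - 5*m^2 + 36*m + 18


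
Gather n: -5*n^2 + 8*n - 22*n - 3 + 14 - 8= -5*n^2 - 14*n + 3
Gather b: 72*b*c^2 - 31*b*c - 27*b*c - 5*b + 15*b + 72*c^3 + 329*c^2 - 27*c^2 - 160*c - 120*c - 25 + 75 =b*(72*c^2 - 58*c + 10) + 72*c^3 + 302*c^2 - 280*c + 50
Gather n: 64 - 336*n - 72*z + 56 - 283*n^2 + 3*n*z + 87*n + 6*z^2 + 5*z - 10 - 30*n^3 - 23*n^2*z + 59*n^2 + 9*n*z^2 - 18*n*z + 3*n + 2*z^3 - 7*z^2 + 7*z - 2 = -30*n^3 + n^2*(-23*z - 224) + n*(9*z^2 - 15*z - 246) + 2*z^3 - z^2 - 60*z + 108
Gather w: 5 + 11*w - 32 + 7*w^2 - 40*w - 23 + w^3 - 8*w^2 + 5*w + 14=w^3 - w^2 - 24*w - 36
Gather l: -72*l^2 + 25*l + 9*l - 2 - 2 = -72*l^2 + 34*l - 4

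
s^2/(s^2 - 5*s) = s/(s - 5)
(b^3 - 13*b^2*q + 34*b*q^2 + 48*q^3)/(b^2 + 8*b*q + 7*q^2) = (b^2 - 14*b*q + 48*q^2)/(b + 7*q)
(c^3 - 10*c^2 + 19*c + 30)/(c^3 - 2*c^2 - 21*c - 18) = (c - 5)/(c + 3)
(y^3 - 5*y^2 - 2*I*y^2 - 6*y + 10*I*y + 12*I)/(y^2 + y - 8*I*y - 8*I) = (y^2 - 2*y*(3 + I) + 12*I)/(y - 8*I)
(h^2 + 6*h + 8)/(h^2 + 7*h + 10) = (h + 4)/(h + 5)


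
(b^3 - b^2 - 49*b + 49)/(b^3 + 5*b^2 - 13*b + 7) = (b - 7)/(b - 1)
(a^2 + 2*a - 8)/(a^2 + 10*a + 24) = (a - 2)/(a + 6)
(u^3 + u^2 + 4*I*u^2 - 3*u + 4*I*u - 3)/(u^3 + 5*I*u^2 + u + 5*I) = (u^2 + u*(1 + 3*I) + 3*I)/(u^2 + 4*I*u + 5)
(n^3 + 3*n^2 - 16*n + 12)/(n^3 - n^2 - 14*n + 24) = (n^2 + 5*n - 6)/(n^2 + n - 12)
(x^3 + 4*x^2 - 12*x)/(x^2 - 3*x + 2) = x*(x + 6)/(x - 1)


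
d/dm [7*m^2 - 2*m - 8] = 14*m - 2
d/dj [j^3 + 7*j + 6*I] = 3*j^2 + 7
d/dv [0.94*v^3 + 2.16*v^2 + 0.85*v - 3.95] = 2.82*v^2 + 4.32*v + 0.85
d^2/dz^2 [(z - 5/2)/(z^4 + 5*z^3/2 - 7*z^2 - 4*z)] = 4*(24*z^7 - 20*z^6 - 384*z^5 + 93*z^4 + 1716*z^3 - 1170*z^2 - 840*z - 160)/(z^3*(8*z^9 + 60*z^8 - 18*z^7 - 811*z^6 - 354*z^5 + 3684*z^4 + 1000*z^3 - 3744*z^2 - 2688*z - 512))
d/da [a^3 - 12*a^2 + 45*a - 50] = 3*a^2 - 24*a + 45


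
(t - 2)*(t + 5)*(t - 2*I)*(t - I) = t^4 + 3*t^3 - 3*I*t^3 - 12*t^2 - 9*I*t^2 - 6*t + 30*I*t + 20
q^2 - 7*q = q*(q - 7)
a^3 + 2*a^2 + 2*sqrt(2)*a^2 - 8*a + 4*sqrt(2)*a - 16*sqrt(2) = (a - 2)*(a + 4)*(a + 2*sqrt(2))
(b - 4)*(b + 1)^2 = b^3 - 2*b^2 - 7*b - 4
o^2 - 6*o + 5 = (o - 5)*(o - 1)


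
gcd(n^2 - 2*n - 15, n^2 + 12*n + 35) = 1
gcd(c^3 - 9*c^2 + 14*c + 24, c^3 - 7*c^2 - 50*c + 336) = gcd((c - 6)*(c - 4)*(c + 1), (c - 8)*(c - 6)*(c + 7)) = c - 6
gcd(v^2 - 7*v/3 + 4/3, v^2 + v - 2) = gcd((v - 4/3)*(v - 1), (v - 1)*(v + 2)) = v - 1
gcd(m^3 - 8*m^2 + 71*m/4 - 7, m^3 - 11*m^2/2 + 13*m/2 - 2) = m^2 - 9*m/2 + 2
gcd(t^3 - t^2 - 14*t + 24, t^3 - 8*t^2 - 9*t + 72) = t - 3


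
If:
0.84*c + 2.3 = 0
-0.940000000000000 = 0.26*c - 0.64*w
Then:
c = -2.74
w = 0.36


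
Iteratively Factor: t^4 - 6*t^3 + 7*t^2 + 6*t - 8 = (t - 1)*(t^3 - 5*t^2 + 2*t + 8) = (t - 4)*(t - 1)*(t^2 - t - 2) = (t - 4)*(t - 2)*(t - 1)*(t + 1)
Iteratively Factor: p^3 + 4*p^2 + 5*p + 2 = (p + 2)*(p^2 + 2*p + 1) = (p + 1)*(p + 2)*(p + 1)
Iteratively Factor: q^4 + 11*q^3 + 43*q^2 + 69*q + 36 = (q + 4)*(q^3 + 7*q^2 + 15*q + 9) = (q + 3)*(q + 4)*(q^2 + 4*q + 3) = (q + 3)^2*(q + 4)*(q + 1)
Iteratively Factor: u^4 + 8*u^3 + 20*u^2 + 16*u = (u + 2)*(u^3 + 6*u^2 + 8*u) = (u + 2)*(u + 4)*(u^2 + 2*u) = (u + 2)^2*(u + 4)*(u)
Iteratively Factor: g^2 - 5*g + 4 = (g - 4)*(g - 1)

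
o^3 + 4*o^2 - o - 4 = (o - 1)*(o + 1)*(o + 4)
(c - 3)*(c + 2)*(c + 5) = c^3 + 4*c^2 - 11*c - 30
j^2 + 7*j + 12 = (j + 3)*(j + 4)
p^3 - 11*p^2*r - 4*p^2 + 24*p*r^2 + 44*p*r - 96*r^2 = (p - 4)*(p - 8*r)*(p - 3*r)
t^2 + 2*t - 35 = (t - 5)*(t + 7)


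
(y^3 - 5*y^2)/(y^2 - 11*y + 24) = y^2*(y - 5)/(y^2 - 11*y + 24)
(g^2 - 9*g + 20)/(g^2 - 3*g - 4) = (g - 5)/(g + 1)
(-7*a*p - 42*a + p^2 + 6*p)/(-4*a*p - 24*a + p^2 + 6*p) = (-7*a + p)/(-4*a + p)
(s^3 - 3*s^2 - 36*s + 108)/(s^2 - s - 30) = (s^2 + 3*s - 18)/(s + 5)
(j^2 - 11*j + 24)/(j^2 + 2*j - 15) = (j - 8)/(j + 5)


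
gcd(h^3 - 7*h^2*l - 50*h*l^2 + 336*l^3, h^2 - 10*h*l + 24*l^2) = h - 6*l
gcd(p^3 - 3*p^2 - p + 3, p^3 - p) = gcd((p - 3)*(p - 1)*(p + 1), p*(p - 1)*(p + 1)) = p^2 - 1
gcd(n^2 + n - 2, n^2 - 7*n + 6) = n - 1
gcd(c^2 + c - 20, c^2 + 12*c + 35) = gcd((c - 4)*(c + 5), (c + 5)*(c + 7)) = c + 5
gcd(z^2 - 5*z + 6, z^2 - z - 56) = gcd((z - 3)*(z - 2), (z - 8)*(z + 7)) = 1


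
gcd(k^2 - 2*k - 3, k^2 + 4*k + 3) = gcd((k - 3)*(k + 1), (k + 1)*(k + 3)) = k + 1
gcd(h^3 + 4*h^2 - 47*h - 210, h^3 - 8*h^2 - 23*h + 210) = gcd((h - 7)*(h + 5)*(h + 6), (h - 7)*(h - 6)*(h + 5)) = h^2 - 2*h - 35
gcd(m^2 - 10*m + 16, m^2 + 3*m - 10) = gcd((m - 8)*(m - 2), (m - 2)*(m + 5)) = m - 2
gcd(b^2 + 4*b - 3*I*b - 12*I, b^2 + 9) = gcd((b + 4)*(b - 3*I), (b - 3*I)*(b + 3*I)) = b - 3*I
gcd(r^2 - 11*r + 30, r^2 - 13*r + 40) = r - 5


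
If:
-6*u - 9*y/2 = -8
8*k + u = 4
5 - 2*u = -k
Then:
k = 3/17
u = 44/17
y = -256/153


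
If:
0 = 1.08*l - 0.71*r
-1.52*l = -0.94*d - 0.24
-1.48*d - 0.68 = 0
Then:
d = -0.46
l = -0.13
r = -0.19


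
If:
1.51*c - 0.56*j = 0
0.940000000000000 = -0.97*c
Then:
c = -0.97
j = -2.61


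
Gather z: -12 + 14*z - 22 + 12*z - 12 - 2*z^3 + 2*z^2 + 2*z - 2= -2*z^3 + 2*z^2 + 28*z - 48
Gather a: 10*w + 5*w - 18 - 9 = 15*w - 27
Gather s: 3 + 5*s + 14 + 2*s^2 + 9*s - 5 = 2*s^2 + 14*s + 12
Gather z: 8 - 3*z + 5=13 - 3*z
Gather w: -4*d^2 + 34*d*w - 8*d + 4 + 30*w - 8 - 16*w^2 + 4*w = -4*d^2 - 8*d - 16*w^2 + w*(34*d + 34) - 4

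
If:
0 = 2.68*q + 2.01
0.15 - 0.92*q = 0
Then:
No Solution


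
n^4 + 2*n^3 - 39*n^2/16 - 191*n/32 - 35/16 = (n - 7/4)*(n + 1/2)*(n + 5/4)*(n + 2)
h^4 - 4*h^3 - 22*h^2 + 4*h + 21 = (h - 7)*(h - 1)*(h + 1)*(h + 3)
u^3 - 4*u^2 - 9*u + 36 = (u - 4)*(u - 3)*(u + 3)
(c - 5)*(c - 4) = c^2 - 9*c + 20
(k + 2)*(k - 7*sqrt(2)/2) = k^2 - 7*sqrt(2)*k/2 + 2*k - 7*sqrt(2)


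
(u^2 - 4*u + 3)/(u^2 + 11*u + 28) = (u^2 - 4*u + 3)/(u^2 + 11*u + 28)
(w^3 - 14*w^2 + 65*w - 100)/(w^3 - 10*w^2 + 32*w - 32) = (w^2 - 10*w + 25)/(w^2 - 6*w + 8)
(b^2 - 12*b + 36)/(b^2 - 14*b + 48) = (b - 6)/(b - 8)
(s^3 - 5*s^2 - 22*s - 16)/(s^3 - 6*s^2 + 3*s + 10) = (s^2 - 6*s - 16)/(s^2 - 7*s + 10)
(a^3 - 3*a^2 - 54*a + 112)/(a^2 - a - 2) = (a^2 - a - 56)/(a + 1)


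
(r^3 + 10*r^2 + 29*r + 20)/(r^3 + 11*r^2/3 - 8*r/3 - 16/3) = 3*(r + 5)/(3*r - 4)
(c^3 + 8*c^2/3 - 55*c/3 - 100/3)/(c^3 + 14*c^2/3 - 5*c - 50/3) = (c - 4)/(c - 2)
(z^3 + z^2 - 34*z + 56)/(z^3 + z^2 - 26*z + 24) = (z^2 + 5*z - 14)/(z^2 + 5*z - 6)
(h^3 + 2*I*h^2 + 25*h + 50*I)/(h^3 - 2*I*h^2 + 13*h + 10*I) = (h + 5*I)/(h + I)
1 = 1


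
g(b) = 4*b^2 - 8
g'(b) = 8*b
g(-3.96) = 54.73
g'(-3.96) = -31.68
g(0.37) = -7.45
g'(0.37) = 2.96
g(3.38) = 37.70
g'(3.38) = 27.04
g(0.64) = -6.36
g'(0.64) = 5.12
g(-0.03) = -8.00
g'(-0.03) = -0.24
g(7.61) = 223.65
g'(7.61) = 60.88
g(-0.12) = -7.94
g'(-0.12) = -0.96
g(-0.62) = -6.46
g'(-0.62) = -4.96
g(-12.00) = 568.00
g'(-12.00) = -96.00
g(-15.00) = 892.00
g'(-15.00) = -120.00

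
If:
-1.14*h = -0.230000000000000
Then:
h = 0.20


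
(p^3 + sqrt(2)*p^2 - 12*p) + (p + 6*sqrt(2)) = p^3 + sqrt(2)*p^2 - 11*p + 6*sqrt(2)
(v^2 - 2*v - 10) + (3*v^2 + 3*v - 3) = 4*v^2 + v - 13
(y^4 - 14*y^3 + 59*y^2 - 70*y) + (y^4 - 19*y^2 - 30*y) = 2*y^4 - 14*y^3 + 40*y^2 - 100*y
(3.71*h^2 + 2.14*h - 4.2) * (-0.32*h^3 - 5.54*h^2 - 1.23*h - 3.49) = -1.1872*h^5 - 21.2382*h^4 - 15.0749*h^3 + 7.6879*h^2 - 2.3026*h + 14.658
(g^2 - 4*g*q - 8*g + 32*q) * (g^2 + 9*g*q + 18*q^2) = g^4 + 5*g^3*q - 8*g^3 - 18*g^2*q^2 - 40*g^2*q - 72*g*q^3 + 144*g*q^2 + 576*q^3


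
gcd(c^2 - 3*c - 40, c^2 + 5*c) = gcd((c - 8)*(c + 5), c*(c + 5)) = c + 5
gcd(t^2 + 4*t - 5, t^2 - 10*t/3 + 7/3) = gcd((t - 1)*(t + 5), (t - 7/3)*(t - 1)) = t - 1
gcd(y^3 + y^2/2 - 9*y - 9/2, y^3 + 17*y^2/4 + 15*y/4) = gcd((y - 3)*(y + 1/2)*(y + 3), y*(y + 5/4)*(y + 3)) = y + 3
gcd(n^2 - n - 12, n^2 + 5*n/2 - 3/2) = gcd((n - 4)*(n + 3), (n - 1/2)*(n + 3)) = n + 3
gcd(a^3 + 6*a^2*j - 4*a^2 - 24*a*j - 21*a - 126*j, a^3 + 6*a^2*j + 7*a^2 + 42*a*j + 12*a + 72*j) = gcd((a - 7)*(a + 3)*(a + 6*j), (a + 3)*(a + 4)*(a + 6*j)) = a^2 + 6*a*j + 3*a + 18*j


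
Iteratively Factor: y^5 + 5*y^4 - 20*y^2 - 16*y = (y + 4)*(y^4 + y^3 - 4*y^2 - 4*y) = (y + 1)*(y + 4)*(y^3 - 4*y) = y*(y + 1)*(y + 4)*(y^2 - 4) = y*(y - 2)*(y + 1)*(y + 4)*(y + 2)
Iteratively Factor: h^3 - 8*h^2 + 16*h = (h)*(h^2 - 8*h + 16) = h*(h - 4)*(h - 4)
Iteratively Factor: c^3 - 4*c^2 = (c)*(c^2 - 4*c) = c^2*(c - 4)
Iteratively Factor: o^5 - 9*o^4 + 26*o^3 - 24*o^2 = (o)*(o^4 - 9*o^3 + 26*o^2 - 24*o) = o*(o - 3)*(o^3 - 6*o^2 + 8*o) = o*(o - 3)*(o - 2)*(o^2 - 4*o) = o*(o - 4)*(o - 3)*(o - 2)*(o)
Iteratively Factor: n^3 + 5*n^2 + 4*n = (n + 4)*(n^2 + n) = (n + 1)*(n + 4)*(n)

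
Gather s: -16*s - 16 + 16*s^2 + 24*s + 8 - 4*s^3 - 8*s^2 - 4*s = -4*s^3 + 8*s^2 + 4*s - 8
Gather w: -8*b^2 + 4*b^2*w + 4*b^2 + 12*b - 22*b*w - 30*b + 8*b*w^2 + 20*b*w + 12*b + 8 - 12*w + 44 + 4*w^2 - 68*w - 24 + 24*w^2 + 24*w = -4*b^2 - 6*b + w^2*(8*b + 28) + w*(4*b^2 - 2*b - 56) + 28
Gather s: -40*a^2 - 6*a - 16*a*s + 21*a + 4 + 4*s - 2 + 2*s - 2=-40*a^2 + 15*a + s*(6 - 16*a)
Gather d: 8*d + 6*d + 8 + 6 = 14*d + 14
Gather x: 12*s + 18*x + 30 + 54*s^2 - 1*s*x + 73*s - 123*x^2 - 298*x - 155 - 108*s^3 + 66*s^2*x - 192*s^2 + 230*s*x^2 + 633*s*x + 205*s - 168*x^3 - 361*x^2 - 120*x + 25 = -108*s^3 - 138*s^2 + 290*s - 168*x^3 + x^2*(230*s - 484) + x*(66*s^2 + 632*s - 400) - 100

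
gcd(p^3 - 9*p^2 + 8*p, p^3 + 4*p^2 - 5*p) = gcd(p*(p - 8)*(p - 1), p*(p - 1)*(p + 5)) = p^2 - p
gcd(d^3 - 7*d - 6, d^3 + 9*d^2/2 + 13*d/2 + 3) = d^2 + 3*d + 2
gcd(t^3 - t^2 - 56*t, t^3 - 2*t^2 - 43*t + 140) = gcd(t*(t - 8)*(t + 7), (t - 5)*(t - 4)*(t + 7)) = t + 7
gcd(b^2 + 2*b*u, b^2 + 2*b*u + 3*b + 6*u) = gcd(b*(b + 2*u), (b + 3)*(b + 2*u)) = b + 2*u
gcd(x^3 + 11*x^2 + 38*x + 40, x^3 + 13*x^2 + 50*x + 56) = x^2 + 6*x + 8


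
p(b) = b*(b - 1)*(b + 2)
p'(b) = b*(b - 1) + b*(b + 2) + (b - 1)*(b + 2) = 3*b^2 + 2*b - 2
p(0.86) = -0.34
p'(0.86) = 1.94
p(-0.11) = 0.23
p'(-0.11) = -2.18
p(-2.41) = -3.37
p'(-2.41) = 10.60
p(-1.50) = 1.88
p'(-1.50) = 1.75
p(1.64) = 3.82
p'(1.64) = 9.35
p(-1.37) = 2.05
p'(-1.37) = 0.89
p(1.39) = 1.84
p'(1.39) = 6.58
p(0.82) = -0.42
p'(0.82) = 1.66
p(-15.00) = -3120.00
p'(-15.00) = 643.00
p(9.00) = 792.00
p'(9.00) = 259.00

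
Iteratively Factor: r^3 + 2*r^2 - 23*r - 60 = (r + 4)*(r^2 - 2*r - 15) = (r - 5)*(r + 4)*(r + 3)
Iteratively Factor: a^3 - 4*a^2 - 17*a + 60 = (a + 4)*(a^2 - 8*a + 15) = (a - 5)*(a + 4)*(a - 3)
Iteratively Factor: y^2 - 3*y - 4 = (y + 1)*(y - 4)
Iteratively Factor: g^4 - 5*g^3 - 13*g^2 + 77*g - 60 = (g + 4)*(g^3 - 9*g^2 + 23*g - 15) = (g - 3)*(g + 4)*(g^2 - 6*g + 5) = (g - 3)*(g - 1)*(g + 4)*(g - 5)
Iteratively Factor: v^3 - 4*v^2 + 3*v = (v - 1)*(v^2 - 3*v) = (v - 3)*(v - 1)*(v)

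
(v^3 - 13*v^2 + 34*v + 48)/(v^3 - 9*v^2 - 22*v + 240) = (v + 1)/(v + 5)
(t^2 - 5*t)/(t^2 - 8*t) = (t - 5)/(t - 8)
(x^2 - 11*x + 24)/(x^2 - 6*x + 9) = (x - 8)/(x - 3)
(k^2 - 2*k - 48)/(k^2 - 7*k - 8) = (k + 6)/(k + 1)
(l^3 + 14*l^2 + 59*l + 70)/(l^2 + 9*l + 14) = l + 5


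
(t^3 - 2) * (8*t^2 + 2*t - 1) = 8*t^5 + 2*t^4 - t^3 - 16*t^2 - 4*t + 2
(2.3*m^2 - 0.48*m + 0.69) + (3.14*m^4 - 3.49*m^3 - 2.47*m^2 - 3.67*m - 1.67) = 3.14*m^4 - 3.49*m^3 - 0.17*m^2 - 4.15*m - 0.98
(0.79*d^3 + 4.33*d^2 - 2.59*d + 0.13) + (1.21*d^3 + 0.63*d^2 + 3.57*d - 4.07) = 2.0*d^3 + 4.96*d^2 + 0.98*d - 3.94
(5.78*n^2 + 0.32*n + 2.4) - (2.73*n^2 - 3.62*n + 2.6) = 3.05*n^2 + 3.94*n - 0.2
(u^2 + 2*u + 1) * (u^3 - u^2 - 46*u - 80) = u^5 + u^4 - 47*u^3 - 173*u^2 - 206*u - 80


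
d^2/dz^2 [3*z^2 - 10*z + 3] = 6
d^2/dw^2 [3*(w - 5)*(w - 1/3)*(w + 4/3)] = 18*w - 24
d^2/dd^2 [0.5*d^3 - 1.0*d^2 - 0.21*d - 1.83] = 3.0*d - 2.0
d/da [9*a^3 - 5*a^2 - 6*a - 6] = 27*a^2 - 10*a - 6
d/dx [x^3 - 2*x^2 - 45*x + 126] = 3*x^2 - 4*x - 45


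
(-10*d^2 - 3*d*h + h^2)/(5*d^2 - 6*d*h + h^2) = (-2*d - h)/(d - h)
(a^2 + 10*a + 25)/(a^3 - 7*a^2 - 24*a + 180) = (a + 5)/(a^2 - 12*a + 36)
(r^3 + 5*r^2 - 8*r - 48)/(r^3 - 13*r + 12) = (r + 4)/(r - 1)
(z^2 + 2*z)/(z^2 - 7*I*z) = (z + 2)/(z - 7*I)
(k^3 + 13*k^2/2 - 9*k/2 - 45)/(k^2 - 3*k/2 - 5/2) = (k^2 + 9*k + 18)/(k + 1)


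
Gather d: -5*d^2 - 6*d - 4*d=-5*d^2 - 10*d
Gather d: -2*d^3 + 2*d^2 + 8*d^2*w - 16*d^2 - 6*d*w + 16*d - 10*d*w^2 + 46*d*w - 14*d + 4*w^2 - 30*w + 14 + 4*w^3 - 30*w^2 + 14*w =-2*d^3 + d^2*(8*w - 14) + d*(-10*w^2 + 40*w + 2) + 4*w^3 - 26*w^2 - 16*w + 14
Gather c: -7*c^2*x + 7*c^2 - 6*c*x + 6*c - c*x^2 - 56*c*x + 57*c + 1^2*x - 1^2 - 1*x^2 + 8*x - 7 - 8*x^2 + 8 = c^2*(7 - 7*x) + c*(-x^2 - 62*x + 63) - 9*x^2 + 9*x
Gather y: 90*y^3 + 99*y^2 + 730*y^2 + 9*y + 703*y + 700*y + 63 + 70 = 90*y^3 + 829*y^2 + 1412*y + 133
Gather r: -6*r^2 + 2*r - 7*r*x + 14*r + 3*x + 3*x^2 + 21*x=-6*r^2 + r*(16 - 7*x) + 3*x^2 + 24*x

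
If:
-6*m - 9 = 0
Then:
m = -3/2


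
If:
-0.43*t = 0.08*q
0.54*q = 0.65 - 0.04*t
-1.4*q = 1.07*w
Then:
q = 1.22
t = -0.23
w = -1.60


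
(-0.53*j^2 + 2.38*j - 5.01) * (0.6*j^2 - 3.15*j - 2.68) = -0.318*j^4 + 3.0975*j^3 - 9.0826*j^2 + 9.4031*j + 13.4268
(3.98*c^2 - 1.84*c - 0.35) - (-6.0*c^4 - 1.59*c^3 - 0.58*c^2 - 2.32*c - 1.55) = 6.0*c^4 + 1.59*c^3 + 4.56*c^2 + 0.48*c + 1.2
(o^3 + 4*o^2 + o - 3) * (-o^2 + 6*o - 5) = -o^5 + 2*o^4 + 18*o^3 - 11*o^2 - 23*o + 15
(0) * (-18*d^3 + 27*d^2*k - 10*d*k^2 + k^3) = 0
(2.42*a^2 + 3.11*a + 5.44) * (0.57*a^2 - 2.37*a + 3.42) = 1.3794*a^4 - 3.9627*a^3 + 4.0065*a^2 - 2.2566*a + 18.6048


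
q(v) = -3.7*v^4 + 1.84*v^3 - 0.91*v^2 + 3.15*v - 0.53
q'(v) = -14.8*v^3 + 5.52*v^2 - 1.82*v + 3.15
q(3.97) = -806.34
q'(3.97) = -843.12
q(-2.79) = -280.55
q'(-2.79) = 372.62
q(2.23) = -69.13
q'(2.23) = -137.58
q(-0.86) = -7.11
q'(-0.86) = 18.21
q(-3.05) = -390.99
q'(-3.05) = 479.97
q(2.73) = -166.79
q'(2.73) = -261.81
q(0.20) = 0.07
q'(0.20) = 2.89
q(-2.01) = -85.87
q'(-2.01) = 149.29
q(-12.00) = -80072.09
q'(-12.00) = 26394.27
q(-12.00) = -80072.09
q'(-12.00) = 26394.27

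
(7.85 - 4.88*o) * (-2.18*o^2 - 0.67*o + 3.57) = 10.6384*o^3 - 13.8434*o^2 - 22.6811*o + 28.0245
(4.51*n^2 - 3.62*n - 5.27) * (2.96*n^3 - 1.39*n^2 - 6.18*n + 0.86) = 13.3496*n^5 - 16.9841*n^4 - 38.4392*n^3 + 33.5755*n^2 + 29.4554*n - 4.5322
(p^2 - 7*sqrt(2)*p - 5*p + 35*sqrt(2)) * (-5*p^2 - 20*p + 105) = -5*p^4 + 5*p^3 + 35*sqrt(2)*p^3 - 35*sqrt(2)*p^2 + 205*p^2 - 1435*sqrt(2)*p - 525*p + 3675*sqrt(2)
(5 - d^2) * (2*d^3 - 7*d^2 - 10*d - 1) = -2*d^5 + 7*d^4 + 20*d^3 - 34*d^2 - 50*d - 5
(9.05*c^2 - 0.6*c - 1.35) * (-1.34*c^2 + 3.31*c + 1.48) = -12.127*c^4 + 30.7595*c^3 + 13.217*c^2 - 5.3565*c - 1.998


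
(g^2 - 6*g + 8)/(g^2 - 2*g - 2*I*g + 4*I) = (g - 4)/(g - 2*I)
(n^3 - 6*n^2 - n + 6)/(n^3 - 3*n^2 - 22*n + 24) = (n + 1)/(n + 4)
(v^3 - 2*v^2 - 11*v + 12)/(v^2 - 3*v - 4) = (v^2 + 2*v - 3)/(v + 1)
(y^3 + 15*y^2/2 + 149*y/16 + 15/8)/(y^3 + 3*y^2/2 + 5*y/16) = (y + 6)/y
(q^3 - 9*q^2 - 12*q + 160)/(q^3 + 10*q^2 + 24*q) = (q^2 - 13*q + 40)/(q*(q + 6))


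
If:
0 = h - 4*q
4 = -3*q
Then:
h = -16/3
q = -4/3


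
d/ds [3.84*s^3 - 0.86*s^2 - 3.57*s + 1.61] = 11.52*s^2 - 1.72*s - 3.57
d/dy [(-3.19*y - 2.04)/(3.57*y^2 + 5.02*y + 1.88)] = (11.3883*y^2 + 14.5656*y + 4.2436)/(12.7449*y^4 + 35.8428*y^3 + 38.6236*y^2 + 18.8752*y + 3.5344)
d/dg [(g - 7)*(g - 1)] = 2*g - 8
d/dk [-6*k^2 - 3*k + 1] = -12*k - 3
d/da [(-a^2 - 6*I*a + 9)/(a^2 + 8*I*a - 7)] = 2*(-I*a^2 - 2*a - 15*I)/(a^4 + 16*I*a^3 - 78*a^2 - 112*I*a + 49)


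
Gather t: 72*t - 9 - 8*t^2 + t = -8*t^2 + 73*t - 9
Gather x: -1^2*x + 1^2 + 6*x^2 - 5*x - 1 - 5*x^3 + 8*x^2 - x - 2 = -5*x^3 + 14*x^2 - 7*x - 2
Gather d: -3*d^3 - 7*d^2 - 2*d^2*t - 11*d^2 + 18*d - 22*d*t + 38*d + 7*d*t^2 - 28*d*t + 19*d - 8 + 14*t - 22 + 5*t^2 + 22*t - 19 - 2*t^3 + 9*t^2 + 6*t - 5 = -3*d^3 + d^2*(-2*t - 18) + d*(7*t^2 - 50*t + 75) - 2*t^3 + 14*t^2 + 42*t - 54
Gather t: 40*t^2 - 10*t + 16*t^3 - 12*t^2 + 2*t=16*t^3 + 28*t^2 - 8*t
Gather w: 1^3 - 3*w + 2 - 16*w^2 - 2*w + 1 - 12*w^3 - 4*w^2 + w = -12*w^3 - 20*w^2 - 4*w + 4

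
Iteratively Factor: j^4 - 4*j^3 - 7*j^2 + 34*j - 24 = (j - 1)*(j^3 - 3*j^2 - 10*j + 24) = (j - 4)*(j - 1)*(j^2 + j - 6) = (j - 4)*(j - 1)*(j + 3)*(j - 2)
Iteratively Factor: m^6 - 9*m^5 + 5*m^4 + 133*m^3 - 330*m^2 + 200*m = (m - 5)*(m^5 - 4*m^4 - 15*m^3 + 58*m^2 - 40*m) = (m - 5)^2*(m^4 + m^3 - 10*m^2 + 8*m) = (m - 5)^2*(m + 4)*(m^3 - 3*m^2 + 2*m) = m*(m - 5)^2*(m + 4)*(m^2 - 3*m + 2) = m*(m - 5)^2*(m - 1)*(m + 4)*(m - 2)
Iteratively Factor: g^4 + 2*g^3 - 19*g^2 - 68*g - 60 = (g - 5)*(g^3 + 7*g^2 + 16*g + 12) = (g - 5)*(g + 3)*(g^2 + 4*g + 4) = (g - 5)*(g + 2)*(g + 3)*(g + 2)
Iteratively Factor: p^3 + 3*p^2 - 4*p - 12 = (p + 2)*(p^2 + p - 6) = (p + 2)*(p + 3)*(p - 2)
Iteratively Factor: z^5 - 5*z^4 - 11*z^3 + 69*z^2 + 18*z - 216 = (z + 3)*(z^4 - 8*z^3 + 13*z^2 + 30*z - 72) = (z - 3)*(z + 3)*(z^3 - 5*z^2 - 2*z + 24) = (z - 3)^2*(z + 3)*(z^2 - 2*z - 8) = (z - 3)^2*(z + 2)*(z + 3)*(z - 4)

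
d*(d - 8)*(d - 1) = d^3 - 9*d^2 + 8*d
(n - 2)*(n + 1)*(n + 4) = n^3 + 3*n^2 - 6*n - 8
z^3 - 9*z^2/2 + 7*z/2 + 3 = (z - 3)*(z - 2)*(z + 1/2)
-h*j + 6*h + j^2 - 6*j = (-h + j)*(j - 6)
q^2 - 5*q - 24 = (q - 8)*(q + 3)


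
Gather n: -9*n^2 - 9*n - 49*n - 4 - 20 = -9*n^2 - 58*n - 24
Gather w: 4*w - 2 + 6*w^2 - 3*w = 6*w^2 + w - 2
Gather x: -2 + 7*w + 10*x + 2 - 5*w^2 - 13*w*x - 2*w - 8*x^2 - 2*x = -5*w^2 + 5*w - 8*x^2 + x*(8 - 13*w)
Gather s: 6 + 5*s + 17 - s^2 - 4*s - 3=-s^2 + s + 20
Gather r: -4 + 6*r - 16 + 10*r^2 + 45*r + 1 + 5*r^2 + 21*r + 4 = 15*r^2 + 72*r - 15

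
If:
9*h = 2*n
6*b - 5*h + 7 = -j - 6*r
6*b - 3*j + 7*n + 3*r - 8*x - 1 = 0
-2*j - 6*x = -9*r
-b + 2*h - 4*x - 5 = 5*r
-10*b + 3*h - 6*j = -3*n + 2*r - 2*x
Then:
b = -1784/1143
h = 158/381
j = 431/127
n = 237/127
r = 199/1143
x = -221/254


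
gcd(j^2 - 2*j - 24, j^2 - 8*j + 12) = j - 6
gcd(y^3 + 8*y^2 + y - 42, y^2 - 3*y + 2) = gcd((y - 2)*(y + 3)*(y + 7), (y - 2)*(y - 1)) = y - 2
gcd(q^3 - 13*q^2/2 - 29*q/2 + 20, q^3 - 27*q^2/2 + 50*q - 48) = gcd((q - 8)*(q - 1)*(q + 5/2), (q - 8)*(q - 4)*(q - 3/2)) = q - 8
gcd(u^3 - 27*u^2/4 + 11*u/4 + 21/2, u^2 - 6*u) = u - 6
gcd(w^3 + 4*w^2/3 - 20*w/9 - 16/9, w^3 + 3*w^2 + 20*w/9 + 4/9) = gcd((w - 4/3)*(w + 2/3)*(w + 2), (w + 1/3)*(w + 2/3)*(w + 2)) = w^2 + 8*w/3 + 4/3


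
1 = 1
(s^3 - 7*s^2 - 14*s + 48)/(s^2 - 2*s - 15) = (s^2 - 10*s + 16)/(s - 5)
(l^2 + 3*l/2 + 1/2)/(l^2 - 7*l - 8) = (l + 1/2)/(l - 8)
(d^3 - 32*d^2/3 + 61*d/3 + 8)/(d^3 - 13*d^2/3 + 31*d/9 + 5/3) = 3*(d - 8)/(3*d - 5)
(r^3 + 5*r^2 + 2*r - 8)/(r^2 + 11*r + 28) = (r^2 + r - 2)/(r + 7)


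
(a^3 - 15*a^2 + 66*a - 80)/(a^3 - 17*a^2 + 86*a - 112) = (a - 5)/(a - 7)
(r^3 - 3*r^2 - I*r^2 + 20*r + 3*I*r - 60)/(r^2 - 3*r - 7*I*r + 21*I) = (r^2 - I*r + 20)/(r - 7*I)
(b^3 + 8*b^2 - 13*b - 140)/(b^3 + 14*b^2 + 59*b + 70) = (b - 4)/(b + 2)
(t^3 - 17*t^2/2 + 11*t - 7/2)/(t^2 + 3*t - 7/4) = 2*(t^2 - 8*t + 7)/(2*t + 7)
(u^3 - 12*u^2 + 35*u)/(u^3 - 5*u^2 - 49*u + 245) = u/(u + 7)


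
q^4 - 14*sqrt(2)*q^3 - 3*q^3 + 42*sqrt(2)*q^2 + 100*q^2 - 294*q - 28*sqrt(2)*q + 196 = (q - 2)*(q - 1)*(q - 7*sqrt(2))^2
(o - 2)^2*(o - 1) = o^3 - 5*o^2 + 8*o - 4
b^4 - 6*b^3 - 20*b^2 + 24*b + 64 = (b - 8)*(b - 2)*(b + 2)^2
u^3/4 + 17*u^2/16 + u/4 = u*(u/4 + 1)*(u + 1/4)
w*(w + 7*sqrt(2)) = w^2 + 7*sqrt(2)*w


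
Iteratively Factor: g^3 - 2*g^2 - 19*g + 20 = (g + 4)*(g^2 - 6*g + 5) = (g - 5)*(g + 4)*(g - 1)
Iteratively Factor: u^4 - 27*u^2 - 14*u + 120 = (u + 4)*(u^3 - 4*u^2 - 11*u + 30) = (u - 5)*(u + 4)*(u^2 + u - 6) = (u - 5)*(u + 3)*(u + 4)*(u - 2)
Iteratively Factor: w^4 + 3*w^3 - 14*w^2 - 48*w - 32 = (w + 1)*(w^3 + 2*w^2 - 16*w - 32) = (w - 4)*(w + 1)*(w^2 + 6*w + 8) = (w - 4)*(w + 1)*(w + 2)*(w + 4)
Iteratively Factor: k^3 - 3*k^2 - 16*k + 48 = (k - 3)*(k^2 - 16) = (k - 3)*(k + 4)*(k - 4)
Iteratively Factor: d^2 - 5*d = (d)*(d - 5)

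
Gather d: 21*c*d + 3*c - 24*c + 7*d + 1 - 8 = -21*c + d*(21*c + 7) - 7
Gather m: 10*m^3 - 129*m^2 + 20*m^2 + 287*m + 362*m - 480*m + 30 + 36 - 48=10*m^3 - 109*m^2 + 169*m + 18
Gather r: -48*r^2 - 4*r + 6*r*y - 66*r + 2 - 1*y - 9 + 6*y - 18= -48*r^2 + r*(6*y - 70) + 5*y - 25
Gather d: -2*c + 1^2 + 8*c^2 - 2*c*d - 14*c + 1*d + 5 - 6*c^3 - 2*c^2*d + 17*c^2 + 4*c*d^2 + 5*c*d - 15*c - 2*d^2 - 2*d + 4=-6*c^3 + 25*c^2 - 31*c + d^2*(4*c - 2) + d*(-2*c^2 + 3*c - 1) + 10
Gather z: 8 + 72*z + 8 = 72*z + 16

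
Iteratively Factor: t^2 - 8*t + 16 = (t - 4)*(t - 4)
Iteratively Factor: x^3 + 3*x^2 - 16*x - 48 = (x - 4)*(x^2 + 7*x + 12) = (x - 4)*(x + 4)*(x + 3)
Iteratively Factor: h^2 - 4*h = (h - 4)*(h)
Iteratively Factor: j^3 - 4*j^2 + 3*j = (j - 3)*(j^2 - j) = j*(j - 3)*(j - 1)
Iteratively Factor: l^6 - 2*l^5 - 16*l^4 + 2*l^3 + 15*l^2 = (l)*(l^5 - 2*l^4 - 16*l^3 + 2*l^2 + 15*l) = l^2*(l^4 - 2*l^3 - 16*l^2 + 2*l + 15) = l^2*(l + 1)*(l^3 - 3*l^2 - 13*l + 15) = l^2*(l - 1)*(l + 1)*(l^2 - 2*l - 15) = l^2*(l - 5)*(l - 1)*(l + 1)*(l + 3)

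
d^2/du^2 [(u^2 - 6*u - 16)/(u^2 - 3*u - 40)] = -6/(u^3 + 15*u^2 + 75*u + 125)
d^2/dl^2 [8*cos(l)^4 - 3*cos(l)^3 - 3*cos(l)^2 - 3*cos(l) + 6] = 21*cos(l)/4 - 32*cos(2*l)^2 - 10*cos(2*l) + 27*cos(3*l)/4 + 16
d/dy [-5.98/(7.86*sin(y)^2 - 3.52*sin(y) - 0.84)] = (94.0056*sin(y) - 21.0496)*cos(y)/(-7.86*sin(y)^2 + 3.52*sin(y) + 0.84)^2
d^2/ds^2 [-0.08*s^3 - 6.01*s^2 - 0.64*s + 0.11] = -0.48*s - 12.02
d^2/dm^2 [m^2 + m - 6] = 2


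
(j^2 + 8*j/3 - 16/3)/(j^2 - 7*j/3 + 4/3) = (j + 4)/(j - 1)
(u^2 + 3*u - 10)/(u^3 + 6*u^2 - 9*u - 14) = (u + 5)/(u^2 + 8*u + 7)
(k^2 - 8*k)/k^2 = (k - 8)/k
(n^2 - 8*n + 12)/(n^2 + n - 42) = (n - 2)/(n + 7)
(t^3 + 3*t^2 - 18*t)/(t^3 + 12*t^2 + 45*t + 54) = t*(t - 3)/(t^2 + 6*t + 9)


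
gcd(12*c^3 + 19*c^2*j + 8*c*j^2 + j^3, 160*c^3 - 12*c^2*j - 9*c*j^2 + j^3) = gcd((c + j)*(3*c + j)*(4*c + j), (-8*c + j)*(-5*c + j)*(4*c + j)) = 4*c + j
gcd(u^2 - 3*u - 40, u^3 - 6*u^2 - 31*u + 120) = u^2 - 3*u - 40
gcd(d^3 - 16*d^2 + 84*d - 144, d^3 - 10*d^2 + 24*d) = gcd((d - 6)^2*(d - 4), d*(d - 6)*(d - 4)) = d^2 - 10*d + 24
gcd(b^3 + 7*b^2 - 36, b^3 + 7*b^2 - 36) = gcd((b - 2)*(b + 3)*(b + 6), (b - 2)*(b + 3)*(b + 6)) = b^3 + 7*b^2 - 36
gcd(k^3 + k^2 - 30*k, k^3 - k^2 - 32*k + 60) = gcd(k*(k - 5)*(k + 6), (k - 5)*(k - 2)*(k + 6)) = k^2 + k - 30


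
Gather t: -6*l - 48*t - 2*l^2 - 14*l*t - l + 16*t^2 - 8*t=-2*l^2 - 7*l + 16*t^2 + t*(-14*l - 56)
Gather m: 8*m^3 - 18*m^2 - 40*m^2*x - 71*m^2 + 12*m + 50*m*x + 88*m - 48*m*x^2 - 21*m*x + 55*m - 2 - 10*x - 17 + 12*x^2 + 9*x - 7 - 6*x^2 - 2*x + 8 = 8*m^3 + m^2*(-40*x - 89) + m*(-48*x^2 + 29*x + 155) + 6*x^2 - 3*x - 18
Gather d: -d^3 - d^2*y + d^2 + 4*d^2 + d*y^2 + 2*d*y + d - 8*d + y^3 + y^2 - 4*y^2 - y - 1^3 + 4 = -d^3 + d^2*(5 - y) + d*(y^2 + 2*y - 7) + y^3 - 3*y^2 - y + 3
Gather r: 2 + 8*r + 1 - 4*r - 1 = 4*r + 2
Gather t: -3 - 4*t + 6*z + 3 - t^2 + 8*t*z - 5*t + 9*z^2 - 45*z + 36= -t^2 + t*(8*z - 9) + 9*z^2 - 39*z + 36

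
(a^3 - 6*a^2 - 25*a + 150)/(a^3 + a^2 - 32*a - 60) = (a - 5)/(a + 2)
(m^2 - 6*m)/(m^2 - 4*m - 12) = m/(m + 2)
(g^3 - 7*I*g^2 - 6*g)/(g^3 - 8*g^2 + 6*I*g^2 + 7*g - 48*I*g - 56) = g*(g - 6*I)/(g^2 + g*(-8 + 7*I) - 56*I)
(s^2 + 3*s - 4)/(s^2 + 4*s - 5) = (s + 4)/(s + 5)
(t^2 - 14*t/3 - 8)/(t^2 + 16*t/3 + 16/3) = (t - 6)/(t + 4)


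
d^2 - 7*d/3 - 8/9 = (d - 8/3)*(d + 1/3)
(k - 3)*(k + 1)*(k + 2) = k^3 - 7*k - 6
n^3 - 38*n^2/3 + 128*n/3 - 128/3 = (n - 8)*(n - 8/3)*(n - 2)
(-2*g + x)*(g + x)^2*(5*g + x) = -10*g^4 - 17*g^3*x - 3*g^2*x^2 + 5*g*x^3 + x^4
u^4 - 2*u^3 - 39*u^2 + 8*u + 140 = (u - 7)*(u - 2)*(u + 2)*(u + 5)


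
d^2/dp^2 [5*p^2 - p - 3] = 10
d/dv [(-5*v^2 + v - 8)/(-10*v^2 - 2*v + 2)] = (10*v^2 - 90*v - 7)/(2*(25*v^4 + 10*v^3 - 9*v^2 - 2*v + 1))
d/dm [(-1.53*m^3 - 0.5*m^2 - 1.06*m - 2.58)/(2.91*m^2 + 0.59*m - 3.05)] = (-4.4523*m^4 - 1.8054*m^3 + 16.7891*m^2 + 18.0656*m + 4.7552)/(8.4681*m^4 + 3.4338*m^3 - 17.4029*m^2 - 3.599*m + 9.3025)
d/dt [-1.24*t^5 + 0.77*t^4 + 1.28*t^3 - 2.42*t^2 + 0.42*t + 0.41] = -6.2*t^4 + 3.08*t^3 + 3.84*t^2 - 4.84*t + 0.42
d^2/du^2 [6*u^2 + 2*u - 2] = 12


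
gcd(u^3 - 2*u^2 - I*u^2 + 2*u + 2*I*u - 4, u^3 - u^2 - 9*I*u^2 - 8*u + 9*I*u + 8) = 1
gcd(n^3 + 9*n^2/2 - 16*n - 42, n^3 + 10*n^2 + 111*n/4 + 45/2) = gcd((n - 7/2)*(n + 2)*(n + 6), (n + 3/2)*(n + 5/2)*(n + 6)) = n + 6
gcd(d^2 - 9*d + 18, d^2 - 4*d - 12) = d - 6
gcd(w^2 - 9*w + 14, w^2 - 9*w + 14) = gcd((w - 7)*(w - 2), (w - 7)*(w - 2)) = w^2 - 9*w + 14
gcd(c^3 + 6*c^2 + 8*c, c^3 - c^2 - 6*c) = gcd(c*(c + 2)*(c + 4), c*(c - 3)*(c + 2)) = c^2 + 2*c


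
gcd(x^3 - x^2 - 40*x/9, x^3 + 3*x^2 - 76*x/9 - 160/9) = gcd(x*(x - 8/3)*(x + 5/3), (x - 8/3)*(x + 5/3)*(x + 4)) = x^2 - x - 40/9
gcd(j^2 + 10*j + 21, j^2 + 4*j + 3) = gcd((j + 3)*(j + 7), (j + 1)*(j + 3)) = j + 3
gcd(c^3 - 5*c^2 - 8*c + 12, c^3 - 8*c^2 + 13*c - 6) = c^2 - 7*c + 6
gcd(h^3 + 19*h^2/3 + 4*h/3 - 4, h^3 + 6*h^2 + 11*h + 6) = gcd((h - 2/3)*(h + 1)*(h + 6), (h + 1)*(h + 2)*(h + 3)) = h + 1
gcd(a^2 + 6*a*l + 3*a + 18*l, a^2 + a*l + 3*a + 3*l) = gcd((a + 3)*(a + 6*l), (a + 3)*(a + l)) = a + 3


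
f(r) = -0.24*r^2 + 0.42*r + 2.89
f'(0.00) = 0.42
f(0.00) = 2.89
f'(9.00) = -3.90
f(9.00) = -12.77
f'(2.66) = -0.86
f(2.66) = 2.31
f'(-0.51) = 0.66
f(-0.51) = 2.61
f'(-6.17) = 3.38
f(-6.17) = -8.84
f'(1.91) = -0.50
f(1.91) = 2.82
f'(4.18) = -1.59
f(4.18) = 0.45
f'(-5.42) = 3.02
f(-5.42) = -6.44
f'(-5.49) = 3.06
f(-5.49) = -6.65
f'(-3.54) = 2.12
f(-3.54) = -1.60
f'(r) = 0.42 - 0.48*r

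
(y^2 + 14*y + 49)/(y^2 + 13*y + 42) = (y + 7)/(y + 6)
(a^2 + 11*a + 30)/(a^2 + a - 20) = (a + 6)/(a - 4)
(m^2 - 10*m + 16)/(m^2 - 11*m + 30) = (m^2 - 10*m + 16)/(m^2 - 11*m + 30)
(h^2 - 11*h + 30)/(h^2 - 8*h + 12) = (h - 5)/(h - 2)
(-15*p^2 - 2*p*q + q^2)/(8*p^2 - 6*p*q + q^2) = (-15*p^2 - 2*p*q + q^2)/(8*p^2 - 6*p*q + q^2)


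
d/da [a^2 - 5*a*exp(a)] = -5*a*exp(a) + 2*a - 5*exp(a)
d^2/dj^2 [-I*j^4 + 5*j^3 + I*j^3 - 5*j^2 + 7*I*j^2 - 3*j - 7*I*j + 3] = -12*I*j^2 + 6*j*(5 + I) - 10 + 14*I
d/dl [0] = 0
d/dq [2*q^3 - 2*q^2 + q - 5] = 6*q^2 - 4*q + 1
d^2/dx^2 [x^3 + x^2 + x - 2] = 6*x + 2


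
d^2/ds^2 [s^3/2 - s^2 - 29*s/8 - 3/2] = 3*s - 2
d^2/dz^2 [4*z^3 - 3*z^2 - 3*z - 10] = 24*z - 6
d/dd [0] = 0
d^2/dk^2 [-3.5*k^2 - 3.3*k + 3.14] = -7.00000000000000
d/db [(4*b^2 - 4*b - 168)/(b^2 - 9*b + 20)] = 8*(-4*b^2 + 62*b - 199)/(b^4 - 18*b^3 + 121*b^2 - 360*b + 400)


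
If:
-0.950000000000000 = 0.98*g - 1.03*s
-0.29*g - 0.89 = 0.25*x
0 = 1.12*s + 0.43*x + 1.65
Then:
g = -2.03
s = -1.01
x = -1.20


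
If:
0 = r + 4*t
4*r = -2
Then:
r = -1/2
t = 1/8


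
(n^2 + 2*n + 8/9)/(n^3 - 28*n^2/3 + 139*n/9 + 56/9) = (9*n^2 + 18*n + 8)/(9*n^3 - 84*n^2 + 139*n + 56)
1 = 1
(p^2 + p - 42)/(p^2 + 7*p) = (p - 6)/p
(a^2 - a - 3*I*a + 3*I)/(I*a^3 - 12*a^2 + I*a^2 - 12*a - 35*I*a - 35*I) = (-I*a^2 + a*(-3 + I) + 3)/(a^3 + a^2*(1 + 12*I) + a*(-35 + 12*I) - 35)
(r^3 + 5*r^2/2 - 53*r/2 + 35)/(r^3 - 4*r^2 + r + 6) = (2*r^2 + 9*r - 35)/(2*(r^2 - 2*r - 3))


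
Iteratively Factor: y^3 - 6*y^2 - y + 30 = (y + 2)*(y^2 - 8*y + 15) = (y - 5)*(y + 2)*(y - 3)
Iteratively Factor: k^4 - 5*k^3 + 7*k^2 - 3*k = (k - 3)*(k^3 - 2*k^2 + k) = (k - 3)*(k - 1)*(k^2 - k) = k*(k - 3)*(k - 1)*(k - 1)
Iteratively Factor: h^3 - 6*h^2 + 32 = (h - 4)*(h^2 - 2*h - 8) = (h - 4)*(h + 2)*(h - 4)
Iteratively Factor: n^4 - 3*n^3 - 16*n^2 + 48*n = (n + 4)*(n^3 - 7*n^2 + 12*n) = (n - 4)*(n + 4)*(n^2 - 3*n) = (n - 4)*(n - 3)*(n + 4)*(n)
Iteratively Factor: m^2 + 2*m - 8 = (m + 4)*(m - 2)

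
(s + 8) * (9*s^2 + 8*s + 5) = 9*s^3 + 80*s^2 + 69*s + 40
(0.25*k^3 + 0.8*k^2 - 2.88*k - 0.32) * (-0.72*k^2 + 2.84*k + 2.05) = -0.18*k^5 + 0.134*k^4 + 4.8581*k^3 - 6.3088*k^2 - 6.8128*k - 0.656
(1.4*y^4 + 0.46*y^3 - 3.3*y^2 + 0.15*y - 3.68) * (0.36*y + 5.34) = 0.504*y^5 + 7.6416*y^4 + 1.2684*y^3 - 17.568*y^2 - 0.5238*y - 19.6512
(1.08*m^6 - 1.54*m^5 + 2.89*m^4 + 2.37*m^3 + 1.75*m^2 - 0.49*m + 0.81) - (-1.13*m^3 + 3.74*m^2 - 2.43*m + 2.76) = 1.08*m^6 - 1.54*m^5 + 2.89*m^4 + 3.5*m^3 - 1.99*m^2 + 1.94*m - 1.95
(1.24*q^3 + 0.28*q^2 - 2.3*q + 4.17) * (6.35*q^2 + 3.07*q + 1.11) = 7.874*q^5 + 5.5848*q^4 - 12.369*q^3 + 19.7293*q^2 + 10.2489*q + 4.6287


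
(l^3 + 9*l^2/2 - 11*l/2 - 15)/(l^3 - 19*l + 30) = (l + 3/2)/(l - 3)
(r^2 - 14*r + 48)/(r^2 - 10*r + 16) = (r - 6)/(r - 2)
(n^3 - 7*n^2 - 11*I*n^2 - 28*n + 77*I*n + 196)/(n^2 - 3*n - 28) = (n^2 - 11*I*n - 28)/(n + 4)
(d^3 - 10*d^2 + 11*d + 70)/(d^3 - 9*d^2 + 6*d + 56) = (d - 5)/(d - 4)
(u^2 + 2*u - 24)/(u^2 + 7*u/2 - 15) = 2*(u - 4)/(2*u - 5)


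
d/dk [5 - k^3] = -3*k^2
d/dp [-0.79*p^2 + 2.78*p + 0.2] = 2.78 - 1.58*p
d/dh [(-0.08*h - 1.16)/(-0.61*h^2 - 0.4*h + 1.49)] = (0.0488*h^2 + 0.032*h - (0.08*h + 1.16)*(1.22*h + 0.4) - 0.1192)/(0.61*h^2 + 0.4*h - 1.49)^2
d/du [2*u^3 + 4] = 6*u^2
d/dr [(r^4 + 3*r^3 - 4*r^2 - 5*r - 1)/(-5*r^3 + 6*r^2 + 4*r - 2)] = (-5*r^6 + 12*r^5 + 10*r^4 - 34*r^3 - 19*r^2 + 28*r + 14)/(25*r^6 - 60*r^5 - 4*r^4 + 68*r^3 - 8*r^2 - 16*r + 4)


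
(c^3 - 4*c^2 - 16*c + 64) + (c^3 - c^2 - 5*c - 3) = 2*c^3 - 5*c^2 - 21*c + 61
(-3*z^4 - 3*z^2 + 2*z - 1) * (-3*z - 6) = 9*z^5 + 18*z^4 + 9*z^3 + 12*z^2 - 9*z + 6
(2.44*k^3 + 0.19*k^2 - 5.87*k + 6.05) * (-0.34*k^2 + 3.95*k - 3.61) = -0.8296*k^5 + 9.5734*k^4 - 6.0621*k^3 - 25.9294*k^2 + 45.0882*k - 21.8405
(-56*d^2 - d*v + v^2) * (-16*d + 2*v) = 896*d^3 - 96*d^2*v - 18*d*v^2 + 2*v^3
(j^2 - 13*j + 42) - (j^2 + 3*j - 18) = 60 - 16*j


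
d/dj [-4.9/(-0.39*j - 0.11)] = -1.911/(0.39*j + 0.11)^2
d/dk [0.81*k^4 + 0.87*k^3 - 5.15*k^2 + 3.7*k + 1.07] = 3.24*k^3 + 2.61*k^2 - 10.3*k + 3.7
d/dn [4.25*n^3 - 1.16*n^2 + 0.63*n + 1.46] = 12.75*n^2 - 2.32*n + 0.63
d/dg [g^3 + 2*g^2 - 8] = g*(3*g + 4)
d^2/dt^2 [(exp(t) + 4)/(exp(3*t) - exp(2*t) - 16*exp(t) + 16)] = (4*exp(3*t) - 15*exp(2*t) + 9*exp(t) + 20)*exp(t)/(exp(6*t) - 15*exp(5*t) + 87*exp(4*t) - 245*exp(3*t) + 348*exp(2*t) - 240*exp(t) + 64)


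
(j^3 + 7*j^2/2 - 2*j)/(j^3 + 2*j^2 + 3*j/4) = 2*(2*j^2 + 7*j - 4)/(4*j^2 + 8*j + 3)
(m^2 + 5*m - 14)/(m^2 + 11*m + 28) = (m - 2)/(m + 4)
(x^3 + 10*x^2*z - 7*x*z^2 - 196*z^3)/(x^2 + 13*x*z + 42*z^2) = (x^2 + 3*x*z - 28*z^2)/(x + 6*z)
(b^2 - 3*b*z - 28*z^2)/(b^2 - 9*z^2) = (b^2 - 3*b*z - 28*z^2)/(b^2 - 9*z^2)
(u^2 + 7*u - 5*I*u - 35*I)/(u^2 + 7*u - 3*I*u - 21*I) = (u - 5*I)/(u - 3*I)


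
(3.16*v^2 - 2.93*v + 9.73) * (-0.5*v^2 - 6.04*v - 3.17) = -1.58*v^4 - 17.6214*v^3 + 2.815*v^2 - 49.4811*v - 30.8441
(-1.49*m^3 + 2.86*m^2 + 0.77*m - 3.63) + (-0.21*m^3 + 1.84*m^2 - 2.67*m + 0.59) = -1.7*m^3 + 4.7*m^2 - 1.9*m - 3.04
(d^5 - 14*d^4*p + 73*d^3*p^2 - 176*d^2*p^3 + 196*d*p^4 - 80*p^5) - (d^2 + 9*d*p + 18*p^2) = d^5 - 14*d^4*p + 73*d^3*p^2 - 176*d^2*p^3 - d^2 + 196*d*p^4 - 9*d*p - 80*p^5 - 18*p^2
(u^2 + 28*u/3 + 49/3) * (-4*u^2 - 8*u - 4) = -4*u^4 - 136*u^3/3 - 144*u^2 - 168*u - 196/3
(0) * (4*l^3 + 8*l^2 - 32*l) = 0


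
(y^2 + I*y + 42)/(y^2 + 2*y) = (y^2 + I*y + 42)/(y*(y + 2))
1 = 1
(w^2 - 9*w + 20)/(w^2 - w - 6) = (-w^2 + 9*w - 20)/(-w^2 + w + 6)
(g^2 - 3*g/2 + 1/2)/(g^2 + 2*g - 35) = (2*g^2 - 3*g + 1)/(2*(g^2 + 2*g - 35))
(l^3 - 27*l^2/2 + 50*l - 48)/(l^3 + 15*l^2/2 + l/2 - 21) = (l^2 - 12*l + 32)/(l^2 + 9*l + 14)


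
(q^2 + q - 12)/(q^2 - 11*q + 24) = (q + 4)/(q - 8)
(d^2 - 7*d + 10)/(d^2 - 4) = (d - 5)/(d + 2)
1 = 1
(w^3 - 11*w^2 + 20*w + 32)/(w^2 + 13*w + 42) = (w^3 - 11*w^2 + 20*w + 32)/(w^2 + 13*w + 42)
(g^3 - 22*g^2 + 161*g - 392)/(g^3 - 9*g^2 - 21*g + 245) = (g - 8)/(g + 5)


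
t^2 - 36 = (t - 6)*(t + 6)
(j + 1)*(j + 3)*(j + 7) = j^3 + 11*j^2 + 31*j + 21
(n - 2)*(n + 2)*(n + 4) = n^3 + 4*n^2 - 4*n - 16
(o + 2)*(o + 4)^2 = o^3 + 10*o^2 + 32*o + 32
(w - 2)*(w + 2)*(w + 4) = w^3 + 4*w^2 - 4*w - 16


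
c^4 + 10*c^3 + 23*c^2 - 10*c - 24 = (c - 1)*(c + 1)*(c + 4)*(c + 6)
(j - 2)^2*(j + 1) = j^3 - 3*j^2 + 4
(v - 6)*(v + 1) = v^2 - 5*v - 6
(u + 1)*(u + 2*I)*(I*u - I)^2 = -u^4 + u^3 - 2*I*u^3 + u^2 + 2*I*u^2 - u + 2*I*u - 2*I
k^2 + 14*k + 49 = (k + 7)^2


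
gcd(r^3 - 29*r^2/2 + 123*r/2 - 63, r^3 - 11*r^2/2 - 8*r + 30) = r - 6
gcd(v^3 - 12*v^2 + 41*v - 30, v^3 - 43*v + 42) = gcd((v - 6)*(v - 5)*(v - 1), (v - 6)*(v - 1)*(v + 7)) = v^2 - 7*v + 6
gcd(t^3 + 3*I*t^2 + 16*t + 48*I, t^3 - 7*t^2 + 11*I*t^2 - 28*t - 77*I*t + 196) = t + 4*I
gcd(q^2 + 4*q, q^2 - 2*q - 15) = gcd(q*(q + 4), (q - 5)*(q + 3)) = 1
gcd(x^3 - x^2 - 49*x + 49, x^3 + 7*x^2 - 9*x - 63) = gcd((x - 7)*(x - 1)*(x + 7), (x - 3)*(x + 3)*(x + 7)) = x + 7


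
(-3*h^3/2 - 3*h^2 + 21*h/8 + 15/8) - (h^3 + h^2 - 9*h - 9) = -5*h^3/2 - 4*h^2 + 93*h/8 + 87/8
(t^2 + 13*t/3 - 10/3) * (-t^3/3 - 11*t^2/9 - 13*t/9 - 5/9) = -t^5/3 - 8*t^4/3 - 152*t^3/27 - 74*t^2/27 + 65*t/27 + 50/27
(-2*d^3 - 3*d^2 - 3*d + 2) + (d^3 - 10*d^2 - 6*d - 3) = -d^3 - 13*d^2 - 9*d - 1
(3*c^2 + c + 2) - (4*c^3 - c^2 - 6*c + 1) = -4*c^3 + 4*c^2 + 7*c + 1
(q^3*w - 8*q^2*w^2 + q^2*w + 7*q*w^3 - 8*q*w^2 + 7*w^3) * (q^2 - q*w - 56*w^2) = q^5*w - 9*q^4*w^2 + q^4*w - 41*q^3*w^3 - 9*q^3*w^2 + 441*q^2*w^4 - 41*q^2*w^3 - 392*q*w^5 + 441*q*w^4 - 392*w^5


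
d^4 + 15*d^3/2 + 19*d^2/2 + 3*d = d*(d + 1/2)*(d + 1)*(d + 6)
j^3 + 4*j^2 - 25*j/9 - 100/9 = (j - 5/3)*(j + 5/3)*(j + 4)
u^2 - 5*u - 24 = (u - 8)*(u + 3)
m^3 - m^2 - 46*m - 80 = (m - 8)*(m + 2)*(m + 5)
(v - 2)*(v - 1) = v^2 - 3*v + 2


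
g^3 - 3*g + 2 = (g - 1)^2*(g + 2)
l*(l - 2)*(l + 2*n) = l^3 + 2*l^2*n - 2*l^2 - 4*l*n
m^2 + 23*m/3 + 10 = (m + 5/3)*(m + 6)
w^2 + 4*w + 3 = (w + 1)*(w + 3)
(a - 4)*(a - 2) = a^2 - 6*a + 8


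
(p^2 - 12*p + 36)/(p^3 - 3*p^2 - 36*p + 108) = (p - 6)/(p^2 + 3*p - 18)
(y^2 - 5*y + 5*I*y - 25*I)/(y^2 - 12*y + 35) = (y + 5*I)/(y - 7)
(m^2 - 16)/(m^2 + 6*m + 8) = (m - 4)/(m + 2)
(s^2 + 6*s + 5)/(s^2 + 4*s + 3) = (s + 5)/(s + 3)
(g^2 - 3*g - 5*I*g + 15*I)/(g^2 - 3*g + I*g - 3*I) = (g - 5*I)/(g + I)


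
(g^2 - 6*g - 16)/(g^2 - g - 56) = (g + 2)/(g + 7)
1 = 1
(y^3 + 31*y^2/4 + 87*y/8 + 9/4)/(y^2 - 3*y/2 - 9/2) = (4*y^2 + 25*y + 6)/(4*(y - 3))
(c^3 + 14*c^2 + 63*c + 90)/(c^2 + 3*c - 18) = (c^2 + 8*c + 15)/(c - 3)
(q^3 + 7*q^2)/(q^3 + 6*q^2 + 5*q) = q*(q + 7)/(q^2 + 6*q + 5)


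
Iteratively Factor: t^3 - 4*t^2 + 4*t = (t - 2)*(t^2 - 2*t) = t*(t - 2)*(t - 2)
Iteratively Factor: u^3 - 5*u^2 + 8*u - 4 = (u - 2)*(u^2 - 3*u + 2) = (u - 2)^2*(u - 1)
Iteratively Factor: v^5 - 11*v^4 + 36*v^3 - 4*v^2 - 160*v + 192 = (v - 3)*(v^4 - 8*v^3 + 12*v^2 + 32*v - 64) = (v - 4)*(v - 3)*(v^3 - 4*v^2 - 4*v + 16) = (v - 4)*(v - 3)*(v - 2)*(v^2 - 2*v - 8) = (v - 4)*(v - 3)*(v - 2)*(v + 2)*(v - 4)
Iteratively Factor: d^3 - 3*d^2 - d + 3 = (d + 1)*(d^2 - 4*d + 3) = (d - 3)*(d + 1)*(d - 1)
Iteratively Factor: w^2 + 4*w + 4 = (w + 2)*(w + 2)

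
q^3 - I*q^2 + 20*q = q*(q - 5*I)*(q + 4*I)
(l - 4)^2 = l^2 - 8*l + 16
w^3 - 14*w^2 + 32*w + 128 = (w - 8)^2*(w + 2)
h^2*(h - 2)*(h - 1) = h^4 - 3*h^3 + 2*h^2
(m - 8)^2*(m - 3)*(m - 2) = m^4 - 21*m^3 + 150*m^2 - 416*m + 384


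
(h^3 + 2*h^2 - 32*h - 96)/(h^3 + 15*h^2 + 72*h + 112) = (h - 6)/(h + 7)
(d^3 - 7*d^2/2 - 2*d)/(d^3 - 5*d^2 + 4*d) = (d + 1/2)/(d - 1)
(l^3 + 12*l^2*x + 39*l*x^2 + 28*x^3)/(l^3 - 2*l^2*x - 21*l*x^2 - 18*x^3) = (-l^2 - 11*l*x - 28*x^2)/(-l^2 + 3*l*x + 18*x^2)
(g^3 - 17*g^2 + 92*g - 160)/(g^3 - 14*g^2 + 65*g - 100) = (g - 8)/(g - 5)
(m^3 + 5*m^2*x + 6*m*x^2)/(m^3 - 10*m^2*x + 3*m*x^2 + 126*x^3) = m*(m + 2*x)/(m^2 - 13*m*x + 42*x^2)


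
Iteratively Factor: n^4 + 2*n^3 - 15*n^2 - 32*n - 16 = (n - 4)*(n^3 + 6*n^2 + 9*n + 4) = (n - 4)*(n + 4)*(n^2 + 2*n + 1) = (n - 4)*(n + 1)*(n + 4)*(n + 1)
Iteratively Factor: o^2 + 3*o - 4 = (o + 4)*(o - 1)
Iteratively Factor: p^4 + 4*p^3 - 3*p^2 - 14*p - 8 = (p + 1)*(p^3 + 3*p^2 - 6*p - 8) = (p - 2)*(p + 1)*(p^2 + 5*p + 4) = (p - 2)*(p + 1)*(p + 4)*(p + 1)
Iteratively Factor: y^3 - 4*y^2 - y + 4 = (y - 4)*(y^2 - 1) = (y - 4)*(y - 1)*(y + 1)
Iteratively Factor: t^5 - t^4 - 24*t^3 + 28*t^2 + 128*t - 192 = (t - 2)*(t^4 + t^3 - 22*t^2 - 16*t + 96) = (t - 4)*(t - 2)*(t^3 + 5*t^2 - 2*t - 24) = (t - 4)*(t - 2)*(t + 3)*(t^2 + 2*t - 8) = (t - 4)*(t - 2)*(t + 3)*(t + 4)*(t - 2)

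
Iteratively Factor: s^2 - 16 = (s - 4)*(s + 4)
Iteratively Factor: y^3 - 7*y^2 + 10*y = (y - 2)*(y^2 - 5*y) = (y - 5)*(y - 2)*(y)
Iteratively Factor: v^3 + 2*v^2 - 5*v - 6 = (v + 3)*(v^2 - v - 2) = (v + 1)*(v + 3)*(v - 2)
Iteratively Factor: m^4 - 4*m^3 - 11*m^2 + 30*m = (m - 5)*(m^3 + m^2 - 6*m) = (m - 5)*(m - 2)*(m^2 + 3*m) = (m - 5)*(m - 2)*(m + 3)*(m)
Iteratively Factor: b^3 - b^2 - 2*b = (b + 1)*(b^2 - 2*b) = (b - 2)*(b + 1)*(b)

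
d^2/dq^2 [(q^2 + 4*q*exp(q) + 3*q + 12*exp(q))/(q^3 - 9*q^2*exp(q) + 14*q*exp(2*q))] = (q^2*(q^2 - 9*q*exp(q) + 14*exp(2*q))^2*(4*q*exp(q) + 20*exp(q) + 2) + q*((q^2 + 4*q*exp(q) + 3*q + 12*exp(q))*(9*q^2*exp(q) - 56*q*exp(2*q) + 36*q*exp(q) - 6*q - 56*exp(2*q) + 18*exp(q)) - 2*(4*q*exp(q) + 2*q + 16*exp(q) + 3)*(-9*q^2*exp(q) + 3*q^2 + 28*q*exp(2*q) - 18*q*exp(q) + 14*exp(2*q)))*(q^2 - 9*q*exp(q) + 14*exp(2*q)) + (2*q^2 + 8*q*exp(q) + 6*q + 24*exp(q))*(-9*q^2*exp(q) + 3*q^2 + 28*q*exp(2*q) - 18*q*exp(q) + 14*exp(2*q))^2)/(q^3*(q^2 - 9*q*exp(q) + 14*exp(2*q))^3)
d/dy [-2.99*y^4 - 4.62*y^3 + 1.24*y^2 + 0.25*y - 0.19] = -11.96*y^3 - 13.86*y^2 + 2.48*y + 0.25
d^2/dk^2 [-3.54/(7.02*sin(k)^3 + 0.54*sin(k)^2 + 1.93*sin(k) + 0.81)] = ((-25.4703*sin(k) + 55.9143*sin(3*k) + 3.8232*cos(2*k))*(7.02*sin(k)^3 + 0.54*sin(k)^2 + 1.93*sin(k) + 0.81) - 3140.147088*(0.0512820512820513*sin(k) - 1.0*cos(k)^2 + 1.09164292497626)^2*cos(k)^2)/(7.02*sin(k)^3 + 0.54*sin(k)^2 + 1.93*sin(k) + 0.81)^3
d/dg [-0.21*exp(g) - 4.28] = -0.21*exp(g)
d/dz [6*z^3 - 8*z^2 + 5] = 2*z*(9*z - 8)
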